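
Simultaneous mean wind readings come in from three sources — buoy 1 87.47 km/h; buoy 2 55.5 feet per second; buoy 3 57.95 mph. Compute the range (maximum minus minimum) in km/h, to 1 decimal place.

buoy 2: 55.5 ft/s = 60.899 km/h.
buoy 3: 57.95 mph = 93.261 km/h.
Spread: 93.261 − 60.899 = 32.4 km/h.

32.4 km/h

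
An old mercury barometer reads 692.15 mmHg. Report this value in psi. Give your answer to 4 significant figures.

13.38 psi

1 mmHg = 0.0193368 psi, so 692.15 × 0.0193368 = 13.38 psi.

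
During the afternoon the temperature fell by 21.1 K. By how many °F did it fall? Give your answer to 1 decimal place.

Converting a difference, only the 9/5 scale factor applies: Δ°F = 21.1 × 1.8 = 38.0 °F.

38.0 °F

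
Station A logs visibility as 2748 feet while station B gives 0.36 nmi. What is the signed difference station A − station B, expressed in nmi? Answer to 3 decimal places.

station A: 2748 ft = 0.45226 nmi.
Difference: 0.45226 − 0.36000 = 0.092 nmi.

0.092 nmi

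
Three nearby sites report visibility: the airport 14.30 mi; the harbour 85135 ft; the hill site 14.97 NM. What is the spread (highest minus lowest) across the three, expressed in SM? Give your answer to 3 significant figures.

2.93 SM

the harbour: 85135 ft = 16.1241 SM.
the hill site: 14.97 nmi = 17.2272 SM.
Spread: 17.2272 − 14.3000 = 2.93 SM.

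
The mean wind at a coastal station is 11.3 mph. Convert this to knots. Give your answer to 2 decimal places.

9.82 kt

1 mph = 0.868976 kt, so 11.3 × 0.868976 = 9.82 kt.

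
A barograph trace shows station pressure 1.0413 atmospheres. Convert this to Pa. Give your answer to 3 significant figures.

1 atm = 101325 Pa, so 1.0413 × 101325 = 106000 Pa.

106000 Pa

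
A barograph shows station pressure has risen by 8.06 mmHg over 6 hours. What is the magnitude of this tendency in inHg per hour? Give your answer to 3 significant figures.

0.0529 inHg per hour

8.06 mmHg / 6 h × 0.0393701 inHg/mmHg = 0.0529 inHg/h.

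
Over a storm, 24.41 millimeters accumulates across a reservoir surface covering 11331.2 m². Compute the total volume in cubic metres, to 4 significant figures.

1 mm over 1 m² is 1 L, so volume = 24.41 × 11331.2 = 276594.59 L = 276.6 m³.

276.6 cubic metres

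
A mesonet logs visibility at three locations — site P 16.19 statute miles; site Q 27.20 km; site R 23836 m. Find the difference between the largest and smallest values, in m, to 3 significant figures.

site P: 16.19 SM = 26055.28 m.
site Q: 27.20 km = 27200.00 m.
Spread: 27200.00 − 23836.00 = 3360 m.

3360 m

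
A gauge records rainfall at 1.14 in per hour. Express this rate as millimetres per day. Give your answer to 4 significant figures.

1.14 in/hour × 25.4 mm/in × 24 hour/day = 694.9 mm/day.

694.9 mm/day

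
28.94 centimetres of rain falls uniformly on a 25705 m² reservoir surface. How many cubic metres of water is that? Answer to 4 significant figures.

7439 cubic metres

Depth: 28.94 cm × 10 = 289.4 mm.
1 mm over 1 m² is 1 L, so volume = 289.4 × 25705 = 7439027 L = 7439 m³.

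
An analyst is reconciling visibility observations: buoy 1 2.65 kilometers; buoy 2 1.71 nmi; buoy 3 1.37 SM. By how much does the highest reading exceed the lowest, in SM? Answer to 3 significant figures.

0.598 SM

buoy 1: 2.65 km = 1.64663 SM.
buoy 2: 1.71 nmi = 1.96783 SM.
Spread: 1.96783 − 1.37000 = 0.598 SM.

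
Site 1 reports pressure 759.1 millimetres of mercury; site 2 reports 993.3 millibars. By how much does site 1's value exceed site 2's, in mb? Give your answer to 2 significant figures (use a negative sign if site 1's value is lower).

site 1: 759.1 mmHg = 1012.05 mb.
Difference: 1012.05 − 993.30 = 19 mb.

19 mb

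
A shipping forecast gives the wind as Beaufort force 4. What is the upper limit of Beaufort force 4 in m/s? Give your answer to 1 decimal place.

Beaufort 4 (moderate breeze) spans 5.5–7.9 m/s.

7.9 m/s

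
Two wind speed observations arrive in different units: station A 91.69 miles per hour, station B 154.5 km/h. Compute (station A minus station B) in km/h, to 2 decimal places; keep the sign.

-6.94 km/h

station A: 91.69 mph = 147.5608 km/h.
Difference: 147.5608 − 154.5000 = -6.94 km/h.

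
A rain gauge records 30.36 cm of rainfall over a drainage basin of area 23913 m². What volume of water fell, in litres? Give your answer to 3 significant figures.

Depth: 30.36 cm × 10 = 303.6 mm.
1 mm over 1 m² is 1 L, so volume = 303.6 × 23913 = 7259986.8 L ≈ 7260000 L.

7260000 litres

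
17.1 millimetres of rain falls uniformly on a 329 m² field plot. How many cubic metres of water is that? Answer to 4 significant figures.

5.626 cubic metres

1 mm over 1 m² is 1 L, so volume = 17.1 × 329 = 5625.9 L = 5.626 m³.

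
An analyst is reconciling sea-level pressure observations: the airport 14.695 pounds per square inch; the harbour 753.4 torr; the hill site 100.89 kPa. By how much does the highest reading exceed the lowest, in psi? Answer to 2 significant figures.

0.13 psi

the harbour: 753.4 mmHg = 14.5683 psi.
the hill site: 100.89 kPa = 14.6329 psi.
Spread: 14.6950 − 14.5683 = 0.13 psi.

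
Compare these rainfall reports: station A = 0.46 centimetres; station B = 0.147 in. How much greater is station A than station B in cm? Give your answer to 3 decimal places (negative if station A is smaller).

0.087 cm

station B: 0.147 in = 0.37338 cm.
Difference: 0.46000 − 0.37338 = 0.087 cm.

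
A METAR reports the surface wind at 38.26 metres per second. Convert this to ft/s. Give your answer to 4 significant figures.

125.5 ft/s

1 m/s = 3.28084 ft/s, so 38.26 × 3.28084 = 125.5 ft/s.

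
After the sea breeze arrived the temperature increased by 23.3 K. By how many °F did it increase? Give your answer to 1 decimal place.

A change of 1 °C equals a change of 1.8 °F: Δ°F = 23.3 × 1.8 = 41.9 °F.

41.9 °F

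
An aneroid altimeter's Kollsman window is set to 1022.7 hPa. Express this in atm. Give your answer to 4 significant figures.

1.009 atm

1 hPa = 0.000986923 atm, so 1022.7 × 0.000986923 = 1.009 atm.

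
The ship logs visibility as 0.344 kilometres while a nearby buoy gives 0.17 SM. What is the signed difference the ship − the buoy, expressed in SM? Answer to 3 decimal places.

0.044 SM

the ship: 0.344 km = 0.21375 SM.
Difference: 0.21375 − 0.17000 = 0.044 SM.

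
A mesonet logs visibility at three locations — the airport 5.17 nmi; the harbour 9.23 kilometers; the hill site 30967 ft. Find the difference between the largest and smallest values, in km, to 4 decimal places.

0.3448 km

the airport: 5.17 nmi = 9.574840 km.
the hill site: 30967 ft = 9.438742 km.
Spread: 9.574840 − 9.230000 = 0.3448 km.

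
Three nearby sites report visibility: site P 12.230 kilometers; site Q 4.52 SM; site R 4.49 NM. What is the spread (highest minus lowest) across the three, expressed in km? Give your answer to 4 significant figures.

4.956 km

site Q: 4.52 SM = 7.27423 km.
site R: 4.49 nmi = 8.31548 km.
Spread: 12.23000 − 7.27423 = 4.956 km.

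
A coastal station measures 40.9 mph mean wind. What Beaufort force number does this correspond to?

Beaufort force 8

40.9 mph = 18.3 m/s, which is Beaufort 8 (gale, 17.2–20.7 m/s).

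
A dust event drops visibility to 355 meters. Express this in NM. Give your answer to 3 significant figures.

0.192 nmi

1 m = 0.000539957 nmi, so 355 × 0.000539957 = 0.192 nmi.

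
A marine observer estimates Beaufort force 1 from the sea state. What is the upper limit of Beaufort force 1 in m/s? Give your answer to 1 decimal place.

1.5 m/s

Beaufort 1 (light air) spans 0.3–1.5 m/s.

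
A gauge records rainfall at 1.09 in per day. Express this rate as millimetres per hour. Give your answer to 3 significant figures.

1.09 in/day × 25.4 mm/in × 0.0416667 day/hour = 1.15 mm/hour.

1.15 mm/hour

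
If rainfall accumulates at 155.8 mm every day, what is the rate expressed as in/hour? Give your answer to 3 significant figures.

155.8 mm/day × 0.0393701 in/mm × 0.0416667 day/hour = 0.256 in/hour.

0.256 in/hour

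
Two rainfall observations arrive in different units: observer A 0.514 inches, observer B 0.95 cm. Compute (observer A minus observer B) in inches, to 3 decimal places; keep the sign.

0.140 in

observer B: 0.95 cm = 0.37402 in.
Difference: 0.51400 − 0.37402 = 0.140 in.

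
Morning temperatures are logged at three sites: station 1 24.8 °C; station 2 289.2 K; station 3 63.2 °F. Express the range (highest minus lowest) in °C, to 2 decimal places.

8.75 °C

station 2: 289.2 K = 16.050 °C.
station 3: 63.2 °F = 17.333 °C.
Spread: 24.800 − 16.050 = 8.750 °C.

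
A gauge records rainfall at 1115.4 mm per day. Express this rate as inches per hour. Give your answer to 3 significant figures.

1.83 in/hour

1115.4 mm/day × 0.0393701 in/mm × 0.0416667 day/hour = 1.83 in/hour.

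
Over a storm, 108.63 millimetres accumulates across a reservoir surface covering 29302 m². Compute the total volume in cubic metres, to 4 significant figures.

1 mm over 1 m² is 1 L, so volume = 108.63 × 29302 = 3183076.3 L = 3183 m³.

3183 cubic metres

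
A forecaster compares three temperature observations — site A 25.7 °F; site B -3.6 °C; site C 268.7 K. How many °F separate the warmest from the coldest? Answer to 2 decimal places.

1.71 °F

site A: 25.7 °F = -3.500 °C.
site C: 268.7 K = -4.450 °C.
Spread: (-3.500) − (-4.450) = 0.950 °C = 1.71 °F.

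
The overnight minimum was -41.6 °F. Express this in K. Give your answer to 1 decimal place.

First to °C: -40.89 °C.
Then to K: 232.3 K.

232.3 K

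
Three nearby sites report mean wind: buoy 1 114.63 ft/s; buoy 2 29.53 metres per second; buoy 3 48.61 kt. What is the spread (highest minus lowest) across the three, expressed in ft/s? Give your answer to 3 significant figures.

32.6 ft/s

buoy 2: 29.53 m/s = 96.883 ft/s.
buoy 3: 48.61 kt = 82.044 ft/s.
Spread: 114.630 − 82.044 = 32.6 ft/s.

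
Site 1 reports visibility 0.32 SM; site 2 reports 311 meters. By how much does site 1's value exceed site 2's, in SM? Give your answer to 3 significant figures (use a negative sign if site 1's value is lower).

site 2: 311 m = 0.19325 SM.
Difference: 0.32000 − 0.19325 = 0.127 SM.

0.127 SM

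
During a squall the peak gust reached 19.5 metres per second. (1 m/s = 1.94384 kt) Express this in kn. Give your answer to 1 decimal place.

1 m/s = 1.94384 kt, so 19.5 × 1.94384 = 37.9 kt.

37.9 kt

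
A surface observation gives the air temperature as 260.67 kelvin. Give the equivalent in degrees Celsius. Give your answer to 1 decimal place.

°C = 260.67 − 273.15 = -12.5 °C.

-12.5 °C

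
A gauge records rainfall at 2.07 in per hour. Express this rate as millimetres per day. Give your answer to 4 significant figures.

2.07 in/hour × 25.4 mm/in × 24 hour/day = 1262 mm/day.

1262 mm/day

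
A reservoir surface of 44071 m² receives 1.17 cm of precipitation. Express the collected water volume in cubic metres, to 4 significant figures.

515.6 cubic metres

Depth: 1.17 cm × 10 = 11.7 mm.
1 mm over 1 m² is 1 L, so volume = 11.7 × 44071 = 515630.7 L = 515.6 m³.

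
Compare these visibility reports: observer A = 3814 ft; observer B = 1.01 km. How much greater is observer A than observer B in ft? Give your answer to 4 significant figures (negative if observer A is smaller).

observer B: 1.01 km = 3313.648 ft.
Difference: 3814.000 − 3313.648 = 500.4 ft.

500.4 ft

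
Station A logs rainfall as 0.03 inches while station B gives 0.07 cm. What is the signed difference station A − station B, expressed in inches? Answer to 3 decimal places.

station B: 0.07 cm = 0.02756 in.
Difference: 0.03000 − 0.02756 = 0.002 in.

0.002 in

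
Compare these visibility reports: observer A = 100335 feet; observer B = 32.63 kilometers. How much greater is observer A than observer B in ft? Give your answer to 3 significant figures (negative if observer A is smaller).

observer B: 32.63 km = 107053.81 ft.
Difference: 100335.00 − 107053.81 = -6720 ft.

-6720 ft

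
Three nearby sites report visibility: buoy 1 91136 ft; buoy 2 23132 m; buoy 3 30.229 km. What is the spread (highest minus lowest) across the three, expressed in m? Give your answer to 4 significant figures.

buoy 1: 91136 ft = 27778.25 m.
buoy 3: 30.229 km = 30229.00 m.
Spread: 30229.00 − 23132.00 = 7097 m.

7097 m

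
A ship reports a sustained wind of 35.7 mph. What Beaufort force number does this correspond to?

35.7 mph = 16.0 m/s, which is Beaufort 7 (near gale, 13.9–17.1 m/s).

Beaufort force 7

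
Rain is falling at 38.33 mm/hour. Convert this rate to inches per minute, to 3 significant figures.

38.33 mm/hour × 0.0393701 in/mm × 0.0166667 hour/minute = 0.0252 in/minute.

0.0252 in/minute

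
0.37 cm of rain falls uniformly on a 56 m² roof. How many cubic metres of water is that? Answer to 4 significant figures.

0.2072 cubic metres

Depth: 0.37 cm × 10 = 3.7 mm.
1 mm over 1 m² is 1 L, so volume = 3.7 × 56 = 207.2 L = 0.2072 m³.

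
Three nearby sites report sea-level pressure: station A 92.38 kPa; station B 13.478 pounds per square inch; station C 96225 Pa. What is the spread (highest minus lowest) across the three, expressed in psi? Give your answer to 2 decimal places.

station A: 92.38 kPa = 13.3986 psi.
station C: 96225 Pa = 13.9563 psi.
Spread: 13.9563 − 13.3986 = 0.56 psi.

0.56 psi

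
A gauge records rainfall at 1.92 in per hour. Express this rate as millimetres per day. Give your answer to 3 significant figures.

1170 mm/day

1.92 in/hour × 25.4 mm/in × 24 hour/day = 1170 mm/day.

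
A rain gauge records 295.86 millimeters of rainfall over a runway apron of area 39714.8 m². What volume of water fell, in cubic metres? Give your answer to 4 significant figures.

1 mm over 1 m² is 1 L, so volume = 295.86 × 39714.8 = 11750021 L = 11750 m³.

11750 cubic metres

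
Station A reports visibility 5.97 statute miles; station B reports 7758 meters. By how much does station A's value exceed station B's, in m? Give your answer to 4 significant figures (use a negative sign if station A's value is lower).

1850 m

station A: 5.97 SM = 9607.78 m.
Difference: 9607.78 − 7758.00 = 1850 m.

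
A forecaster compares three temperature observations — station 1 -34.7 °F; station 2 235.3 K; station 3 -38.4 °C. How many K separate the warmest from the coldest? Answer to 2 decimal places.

station 1: -34.7 °F = -37.056 °C.
station 2: 235.3 K = -37.850 °C.
Spread: (-37.056) − (-38.400) = 1.344 °C.

1.34 K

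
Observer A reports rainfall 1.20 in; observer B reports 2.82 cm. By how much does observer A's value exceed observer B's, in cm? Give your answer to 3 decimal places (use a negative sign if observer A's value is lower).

0.228 cm

observer A: 1.20 in = 3.04800 cm.
Difference: 3.04800 − 2.82000 = 0.228 cm.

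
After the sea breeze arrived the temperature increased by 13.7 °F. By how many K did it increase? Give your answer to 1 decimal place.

7.6 K

A change of 1 °C equals a change of 1.8 °F: ΔK = 13.7 × 0.5556 = 7.6 K.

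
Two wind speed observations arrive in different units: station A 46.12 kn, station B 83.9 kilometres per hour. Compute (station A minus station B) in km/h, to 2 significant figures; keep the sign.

1.5 km/h

station A: 46.12 kt = 85.414 km/h.
Difference: 85.414 − 83.900 = 1.5 km/h.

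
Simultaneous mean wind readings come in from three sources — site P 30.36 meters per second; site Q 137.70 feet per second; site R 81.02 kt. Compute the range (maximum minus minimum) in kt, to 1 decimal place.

22.6 kt

site P: 30.36 m/s = 59.015 kt.
site Q: 137.70 ft/s = 81.585 kt.
Spread: 81.585 − 59.015 = 22.6 kt.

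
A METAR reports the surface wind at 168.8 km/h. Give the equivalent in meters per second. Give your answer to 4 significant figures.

46.89 m/s

1 km/h = 0.277778 m/s, so 168.8 × 0.277778 = 46.89 m/s.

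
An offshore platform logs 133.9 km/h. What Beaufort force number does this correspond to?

Beaufort force 12

133.9 km/h = 37.2 m/s, which is Beaufort 12 (hurricane force, ≥32.7 m/s).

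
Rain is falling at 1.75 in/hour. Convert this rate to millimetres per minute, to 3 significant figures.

1.75 in/hour × 25.4 mm/in × 0.0166667 hour/minute = 0.741 mm/minute.

0.741 mm/minute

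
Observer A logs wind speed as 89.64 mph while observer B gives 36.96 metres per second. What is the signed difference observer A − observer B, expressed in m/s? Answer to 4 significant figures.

observer A: 89.64 mph = 40.07267 m/s.
Difference: 40.07267 − 36.96000 = 3.113 m/s.

3.113 m/s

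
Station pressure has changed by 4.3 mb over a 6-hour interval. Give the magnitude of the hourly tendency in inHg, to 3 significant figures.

0.0212 inHg per hour

4.3 mb / 6 h × 0.02953 inHg/mb = 0.0212 inHg/h.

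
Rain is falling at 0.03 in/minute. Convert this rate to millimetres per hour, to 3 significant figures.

45.7 mm/hour

0.03 in/minute × 25.4 mm/in × 60 minute/hour = 45.7 mm/hour.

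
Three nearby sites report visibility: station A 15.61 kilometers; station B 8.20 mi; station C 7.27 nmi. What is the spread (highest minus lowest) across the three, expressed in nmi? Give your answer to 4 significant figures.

1.303 nmi

station A: 15.61 km = 8.42873 nmi.
station B: 8.20 SM = 7.12561 nmi.
Spread: 8.42873 − 7.12561 = 1.303 nmi.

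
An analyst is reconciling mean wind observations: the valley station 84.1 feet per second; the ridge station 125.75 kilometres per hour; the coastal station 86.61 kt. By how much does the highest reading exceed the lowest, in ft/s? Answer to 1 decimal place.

the ridge station: 125.75 km/h = 114.602 ft/s.
the coastal station: 86.61 kt = 146.181 ft/s.
Spread: 146.181 − 84.100 = 62.1 ft/s.

62.1 ft/s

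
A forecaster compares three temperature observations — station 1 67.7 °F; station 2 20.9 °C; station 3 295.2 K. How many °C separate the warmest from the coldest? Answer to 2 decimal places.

2.22 °C

station 1: 67.7 °F = 19.833 °C.
station 3: 295.2 K = 22.050 °C.
Spread: 22.050 − 19.833 = 2.217 °C.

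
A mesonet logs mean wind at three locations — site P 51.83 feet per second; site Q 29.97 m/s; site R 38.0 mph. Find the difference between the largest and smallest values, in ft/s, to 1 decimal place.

site Q: 29.97 m/s = 98.327 ft/s.
site R: 38.0 mph = 55.733 ft/s.
Spread: 98.327 − 51.830 = 46.5 ft/s.

46.5 ft/s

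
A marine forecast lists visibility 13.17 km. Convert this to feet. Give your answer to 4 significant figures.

43210 ft

1 km = 3280.84 ft, so 13.17 × 3280.84 = 43210 ft.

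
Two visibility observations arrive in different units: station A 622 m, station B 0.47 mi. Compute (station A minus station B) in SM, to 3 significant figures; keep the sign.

-0.0835 SM

station A: 622 m = 0.386493 SM.
Difference: 0.386493 − 0.470000 = -0.0835 SM.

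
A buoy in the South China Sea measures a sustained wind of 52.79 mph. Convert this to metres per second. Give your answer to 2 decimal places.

1 mph = 0.44704 m/s, so 52.79 × 0.44704 = 23.60 m/s.

23.60 m/s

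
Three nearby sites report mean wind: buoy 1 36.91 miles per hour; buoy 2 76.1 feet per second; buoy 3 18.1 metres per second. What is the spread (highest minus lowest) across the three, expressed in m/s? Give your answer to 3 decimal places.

buoy 1: 36.91 mph = 16.50025 m/s.
buoy 2: 76.1 ft/s = 23.19528 m/s.
Spread: 23.19528 − 16.50025 = 6.695 m/s.

6.695 m/s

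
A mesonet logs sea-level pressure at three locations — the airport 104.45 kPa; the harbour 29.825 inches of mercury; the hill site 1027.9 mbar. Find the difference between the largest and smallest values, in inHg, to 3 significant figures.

1.02 inHg

the airport: 104.45 kPa = 30.8441 inHg.
the hill site: 1027.9 mb = 30.3539 inHg.
Spread: 30.8441 − 29.8250 = 1.02 inHg.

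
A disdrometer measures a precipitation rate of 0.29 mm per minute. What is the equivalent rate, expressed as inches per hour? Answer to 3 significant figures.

0.29 mm/minute × 0.0393701 in/mm × 60 minute/hour = 0.685 in/hour.

0.685 in/hour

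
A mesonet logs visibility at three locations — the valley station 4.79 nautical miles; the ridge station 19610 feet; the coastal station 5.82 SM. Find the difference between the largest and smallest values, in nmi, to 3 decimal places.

the ridge station: 19610 ft = 3.22739 nmi.
the coastal station: 5.82 SM = 5.05744 nmi.
Spread: 5.05744 − 3.22739 = 1.830 nmi.

1.830 nmi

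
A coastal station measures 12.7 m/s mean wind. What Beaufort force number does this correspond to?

12.7 m/s lies in the Beaufort 6 band (strong breeze, 10.8–13.8 m/s).

Beaufort force 6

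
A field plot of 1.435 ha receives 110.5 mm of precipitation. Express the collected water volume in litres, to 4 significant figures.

1586000 litres

Area: 1.435 ha = 14350 m².
1 mm over 1 m² is 1 L, so volume = 110.5 × 14350 = 1585675 L ≈ 1586000 L.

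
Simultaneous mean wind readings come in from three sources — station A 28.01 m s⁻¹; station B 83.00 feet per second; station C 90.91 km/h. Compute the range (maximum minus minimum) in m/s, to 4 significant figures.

2.757 m/s

station B: 83.00 ft/s = 25.29840 m/s.
station C: 90.91 km/h = 25.25278 m/s.
Spread: 28.01000 − 25.25278 = 2.757 m/s.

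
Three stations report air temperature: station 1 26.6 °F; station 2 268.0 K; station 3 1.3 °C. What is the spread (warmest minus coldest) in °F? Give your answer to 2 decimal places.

11.61 °F

station 1: 26.6 °F = -3.000 °C.
station 2: 268.0 K = -5.150 °C.
Spread: 1.300 − (-5.150) = 6.450 °C = 11.61 °F.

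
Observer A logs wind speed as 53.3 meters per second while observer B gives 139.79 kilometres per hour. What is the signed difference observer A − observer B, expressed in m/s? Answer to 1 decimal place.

observer B: 139.79 km/h = 38.831 m/s.
Difference: 53.300 − 38.831 = 14.5 m/s.

14.5 m/s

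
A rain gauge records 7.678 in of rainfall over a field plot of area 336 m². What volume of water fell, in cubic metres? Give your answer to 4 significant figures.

65.53 cubic metres

Depth: 7.678 in × 25.4 = 195.0212 mm.
1 mm over 1 m² is 1 L, so volume = 195.0212 × 336 = 65527.123 L = 65.53 m³.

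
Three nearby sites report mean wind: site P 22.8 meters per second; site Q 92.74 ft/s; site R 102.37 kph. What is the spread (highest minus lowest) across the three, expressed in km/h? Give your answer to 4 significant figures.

20.29 km/h

site P: 22.8 m/s = 82.0800 km/h.
site Q: 92.74 ft/s = 101.7617 km/h.
Spread: 102.3700 − 82.0800 = 20.29 km/h.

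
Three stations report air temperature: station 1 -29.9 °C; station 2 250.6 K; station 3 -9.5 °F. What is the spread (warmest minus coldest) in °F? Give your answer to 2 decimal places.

station 2: 250.6 K = -22.550 °C.
station 3: -9.5 °F = -23.056 °C.
Spread: (-22.550) − (-29.900) = 7.350 °C = 13.23 °F.

13.23 °F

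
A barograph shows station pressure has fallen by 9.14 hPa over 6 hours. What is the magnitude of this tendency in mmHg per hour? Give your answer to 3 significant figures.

1.14 mmHg per hour

9.14 hPa / 6 h × 0.750062 mmHg/hPa = 1.14 mmHg/h.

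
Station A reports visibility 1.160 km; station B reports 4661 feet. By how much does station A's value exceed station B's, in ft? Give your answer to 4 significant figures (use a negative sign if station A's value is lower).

station A: 1.160 km = 3805.774 ft.
Difference: 3805.774 − 4661.000 = -855.2 ft.

-855.2 ft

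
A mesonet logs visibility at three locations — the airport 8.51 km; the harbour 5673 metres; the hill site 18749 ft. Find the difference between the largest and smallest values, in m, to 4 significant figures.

2837 m

the airport: 8.51 km = 8510.00 m.
the hill site: 18749 ft = 5714.70 m.
Spread: 8510.00 − 5673.00 = 2837 m.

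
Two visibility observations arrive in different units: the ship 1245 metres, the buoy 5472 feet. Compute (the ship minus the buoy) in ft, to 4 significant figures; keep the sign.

-1387 ft

the ship: 1245 m = 4084.65 ft.
Difference: 4084.65 − 5472.00 = -1387 ft.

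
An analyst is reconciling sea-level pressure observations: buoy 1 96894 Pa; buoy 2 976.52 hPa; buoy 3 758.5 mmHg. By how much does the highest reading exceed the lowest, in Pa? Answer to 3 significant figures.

4230 Pa

buoy 2: 976.52 hPa = 97652.00 Pa.
buoy 3: 758.5 mmHg = 101125.03 Pa.
Spread: 101125.03 − 96894.00 = 4230 Pa.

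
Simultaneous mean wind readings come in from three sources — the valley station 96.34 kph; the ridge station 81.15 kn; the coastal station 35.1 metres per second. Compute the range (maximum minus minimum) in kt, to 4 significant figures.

the valley station: 96.34 km/h = 52.0194 kt.
the coastal station: 35.1 m/s = 68.2289 kt.
Spread: 81.1500 − 52.0194 = 29.13 kt.

29.13 kt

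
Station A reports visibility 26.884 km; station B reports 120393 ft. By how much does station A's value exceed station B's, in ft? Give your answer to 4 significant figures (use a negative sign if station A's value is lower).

station A: 26.884 km = 88202.10 ft.
Difference: 88202.10 − 120393.00 = -32190 ft.

-32190 ft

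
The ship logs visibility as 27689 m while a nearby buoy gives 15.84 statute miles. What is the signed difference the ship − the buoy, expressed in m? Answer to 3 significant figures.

the buoy: 15.84 SM = 25492.01 m.
Difference: 27689.00 − 25492.01 = 2200 m.

2200 m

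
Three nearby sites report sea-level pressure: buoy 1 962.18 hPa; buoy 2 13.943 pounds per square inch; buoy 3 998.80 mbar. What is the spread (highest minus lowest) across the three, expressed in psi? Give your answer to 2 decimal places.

buoy 1: 962.18 hPa = 13.9552 psi.
buoy 3: 998.80 mb = 14.4864 psi.
Spread: 14.4864 − 13.9430 = 0.54 psi.

0.54 psi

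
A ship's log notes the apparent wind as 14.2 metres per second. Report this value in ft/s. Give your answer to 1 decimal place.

46.6 ft/s

1 m/s = 3.28084 ft/s, so 14.2 × 3.28084 = 46.6 ft/s.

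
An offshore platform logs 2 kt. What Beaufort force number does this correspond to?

2 kt lies in the Beaufort 1 band (light air, 1–3 kt).

Beaufort force 1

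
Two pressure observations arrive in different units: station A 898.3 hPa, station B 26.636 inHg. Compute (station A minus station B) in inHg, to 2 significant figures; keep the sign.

station A: 898.3 hPa = 26.5268 inHg.
Difference: 26.5268 − 26.6360 = -0.11 inHg.

-0.11 inHg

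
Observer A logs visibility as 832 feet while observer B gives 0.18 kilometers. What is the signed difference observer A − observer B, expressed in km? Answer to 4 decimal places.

0.0736 km

observer A: 832 ft = 0.253594 km.
Difference: 0.253594 − 0.180000 = 0.0736 km.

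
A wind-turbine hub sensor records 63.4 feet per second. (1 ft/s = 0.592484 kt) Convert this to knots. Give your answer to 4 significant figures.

1 ft/s = 0.592484 kt, so 63.4 × 0.592484 = 37.56 kt.

37.56 kt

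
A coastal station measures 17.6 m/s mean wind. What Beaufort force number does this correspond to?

17.6 m/s lies in the Beaufort 8 band (gale, 17.2–20.7 m/s).

Beaufort force 8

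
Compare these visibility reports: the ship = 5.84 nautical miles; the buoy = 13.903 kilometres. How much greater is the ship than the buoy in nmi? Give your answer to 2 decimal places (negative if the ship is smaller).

the buoy: 13.903 km = 7.5070 nmi.
Difference: 5.8400 − 7.5070 = -1.67 nmi.

-1.67 nmi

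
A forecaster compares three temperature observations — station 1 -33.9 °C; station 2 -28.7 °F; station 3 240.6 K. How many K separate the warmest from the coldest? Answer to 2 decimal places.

1.35 K

station 2: -28.7 °F = -33.722 °C.
station 3: 240.6 K = -32.550 °C.
Spread: (-32.550) − (-33.900) = 1.350 °C.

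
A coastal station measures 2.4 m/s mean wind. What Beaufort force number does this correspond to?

Beaufort force 2

2.4 m/s lies in the Beaufort 2 band (light breeze, 1.6–3.3 m/s).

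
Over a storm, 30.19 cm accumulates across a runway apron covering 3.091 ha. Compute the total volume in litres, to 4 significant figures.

9332000 litres

Depth: 30.19 cm × 10 = 301.9 mm.
Area: 3.091 ha = 30910 m².
1 mm over 1 m² is 1 L, so volume = 301.9 × 30910 = 9331729 L ≈ 9332000 L.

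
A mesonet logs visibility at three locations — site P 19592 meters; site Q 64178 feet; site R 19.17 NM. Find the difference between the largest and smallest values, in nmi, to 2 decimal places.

site P: 19592 m = 10.5788 nmi.
site Q: 64178 ft = 10.5623 nmi.
Spread: 19.1700 − 10.5623 = 8.61 nmi.

8.61 nmi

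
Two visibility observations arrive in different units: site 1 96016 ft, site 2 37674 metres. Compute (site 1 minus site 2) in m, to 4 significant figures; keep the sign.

-8408 m

site 1: 96016 ft = 29265.68 m.
Difference: 29265.68 − 37674.00 = -8408 m.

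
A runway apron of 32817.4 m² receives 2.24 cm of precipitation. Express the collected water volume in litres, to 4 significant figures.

735100 litres

Depth: 2.24 cm × 10 = 22.4 mm.
1 mm over 1 m² is 1 L, so volume = 22.4 × 32817.4 = 735109.76 L ≈ 735100 L.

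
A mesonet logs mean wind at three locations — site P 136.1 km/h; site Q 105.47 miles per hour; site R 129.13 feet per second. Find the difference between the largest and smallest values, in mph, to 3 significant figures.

20.9 mph

site P: 136.1 km/h = 84.569 mph.
site R: 129.13 ft/s = 88.043 mph.
Spread: 105.470 − 84.569 = 20.9 mph.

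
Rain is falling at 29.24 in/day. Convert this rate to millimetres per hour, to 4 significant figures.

29.24 in/day × 25.4 mm/in × 0.0416667 day/hour = 30.95 mm/hour.

30.95 mm/hour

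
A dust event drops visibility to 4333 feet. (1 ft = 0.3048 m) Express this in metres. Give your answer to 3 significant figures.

1320 m

1 ft = 0.3048 m, so 4333 × 0.3048 = 1320 m.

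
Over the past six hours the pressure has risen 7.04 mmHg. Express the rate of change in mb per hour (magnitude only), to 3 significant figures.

1.56 mb per hour

7.04 mmHg / 6 h × 1.33322 mb/mmHg = 1.56 mb/h.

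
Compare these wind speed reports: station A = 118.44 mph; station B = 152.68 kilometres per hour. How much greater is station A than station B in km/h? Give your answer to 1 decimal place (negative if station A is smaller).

station A: 118.44 mph = 190.611 km/h.
Difference: 190.611 − 152.680 = 37.9 km/h.

37.9 km/h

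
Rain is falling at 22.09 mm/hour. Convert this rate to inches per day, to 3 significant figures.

22.09 mm/hour × 0.0393701 in/mm × 24 hour/day = 20.9 in/day.

20.9 in/day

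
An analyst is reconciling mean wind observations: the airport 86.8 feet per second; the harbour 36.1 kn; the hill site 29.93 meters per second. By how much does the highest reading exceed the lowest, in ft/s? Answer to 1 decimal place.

the harbour: 36.1 kt = 60.930 ft/s.
the hill site: 29.93 m/s = 98.196 ft/s.
Spread: 98.196 − 60.930 = 37.3 ft/s.

37.3 ft/s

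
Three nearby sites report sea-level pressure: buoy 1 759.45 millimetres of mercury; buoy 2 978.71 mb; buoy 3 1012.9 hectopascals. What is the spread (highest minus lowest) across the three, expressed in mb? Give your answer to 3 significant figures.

34.2 mb

buoy 1: 759.45 mmHg = 1012.517 mb.
buoy 3: 1012.9 hPa = 1012.900 mb.
Spread: 1012.900 − 978.710 = 34.2 mb.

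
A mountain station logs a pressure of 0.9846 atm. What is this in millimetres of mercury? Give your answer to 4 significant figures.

1 atm = 760 mmHg, so 0.9846 × 760 = 748.3 mmHg.

748.3 mmHg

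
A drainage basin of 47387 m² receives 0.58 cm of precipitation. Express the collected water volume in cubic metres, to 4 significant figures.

274.8 cubic metres

Depth: 0.58 cm × 10 = 5.8 mm.
1 mm over 1 m² is 1 L, so volume = 5.8 × 47387 = 274844.6 L = 274.8 m³.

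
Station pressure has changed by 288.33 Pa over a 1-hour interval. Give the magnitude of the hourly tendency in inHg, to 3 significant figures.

288.33 Pa / 1 h × 0.0002953 inHg/Pa = 0.0851 inHg/h.

0.0851 inHg per hour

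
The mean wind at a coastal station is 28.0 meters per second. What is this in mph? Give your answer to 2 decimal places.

62.63 mph

1 m/s = 2.23694 mph, so 28.0 × 2.23694 = 62.63 mph.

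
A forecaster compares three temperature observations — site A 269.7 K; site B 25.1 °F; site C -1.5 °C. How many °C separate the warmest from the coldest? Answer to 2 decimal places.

site A: 269.7 K = -3.450 °C.
site B: 25.1 °F = -3.833 °C.
Spread: (-1.500) − (-3.833) = 2.333 °C.

2.33 °C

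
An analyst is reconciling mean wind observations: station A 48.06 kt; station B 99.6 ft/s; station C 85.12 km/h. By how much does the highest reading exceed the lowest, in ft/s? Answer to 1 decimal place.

22.0 ft/s

station A: 48.06 kt = 81.116 ft/s.
station C: 85.12 km/h = 77.574 ft/s.
Spread: 99.600 − 77.574 = 22.0 ft/s.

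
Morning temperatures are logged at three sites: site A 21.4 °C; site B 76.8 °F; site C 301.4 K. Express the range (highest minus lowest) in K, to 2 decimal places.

site B: 76.8 °F = 24.889 °C.
site C: 301.4 K = 28.250 °C.
Spread: 28.250 − 21.400 = 6.850 °C.

6.85 K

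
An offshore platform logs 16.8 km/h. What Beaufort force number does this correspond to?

16.8 km/h = 4.7 m/s, which is Beaufort 3 (gentle breeze, 3.4–5.4 m/s).

Beaufort force 3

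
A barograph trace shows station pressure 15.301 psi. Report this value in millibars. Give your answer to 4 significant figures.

1 psi = 68.9476 mb, so 15.301 × 68.9476 = 1055 mb.

1055 mb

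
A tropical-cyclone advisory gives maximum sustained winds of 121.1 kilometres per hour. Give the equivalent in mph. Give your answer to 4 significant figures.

1 km/h = 0.621371 mph, so 121.1 × 0.621371 = 75.25 mph.

75.25 mph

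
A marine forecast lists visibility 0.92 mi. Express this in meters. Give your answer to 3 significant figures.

1 SM = 1609.34 m, so 0.92 × 1609.34 = 1480 m.

1480 m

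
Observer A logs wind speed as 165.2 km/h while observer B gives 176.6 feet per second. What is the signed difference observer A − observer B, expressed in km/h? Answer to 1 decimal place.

observer B: 176.6 ft/s = 193.780 km/h.
Difference: 165.200 − 193.780 = -28.6 km/h.

-28.6 km/h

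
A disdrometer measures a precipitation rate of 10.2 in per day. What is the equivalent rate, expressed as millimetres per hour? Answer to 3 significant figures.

10.2 in/day × 25.4 mm/in × 0.0416667 day/hour = 10.8 mm/hour.

10.8 mm/hour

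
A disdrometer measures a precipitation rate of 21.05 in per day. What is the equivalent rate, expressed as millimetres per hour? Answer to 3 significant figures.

22.3 mm/hour

21.05 in/day × 25.4 mm/in × 0.0416667 day/hour = 22.3 mm/hour.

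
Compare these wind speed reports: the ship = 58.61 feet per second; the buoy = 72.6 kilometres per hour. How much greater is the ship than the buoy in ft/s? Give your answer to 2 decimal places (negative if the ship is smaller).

the buoy: 72.6 km/h = 66.1636 ft/s.
Difference: 58.6100 − 66.1636 = -7.55 ft/s.

-7.55 ft/s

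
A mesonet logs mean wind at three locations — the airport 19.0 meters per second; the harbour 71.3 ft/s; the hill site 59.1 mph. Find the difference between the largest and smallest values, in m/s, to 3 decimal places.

the harbour: 71.3 ft/s = 21.73224 m/s.
the hill site: 59.1 mph = 26.42006 m/s.
Spread: 26.42006 − 19.00000 = 7.420 m/s.

7.420 m/s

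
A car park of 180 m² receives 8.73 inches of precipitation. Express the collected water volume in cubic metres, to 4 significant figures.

Depth: 8.73 in × 25.4 = 221.742 mm.
1 mm over 1 m² is 1 L, so volume = 221.742 × 180 = 39913.56 L = 39.91 m³.

39.91 cubic metres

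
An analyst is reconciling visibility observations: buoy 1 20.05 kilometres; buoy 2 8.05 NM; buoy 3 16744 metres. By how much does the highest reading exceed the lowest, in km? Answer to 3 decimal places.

5.141 km

buoy 2: 8.05 nmi = 14.90860 km.
buoy 3: 16744 m = 16.74400 km.
Spread: 20.05000 − 14.90860 = 5.141 km.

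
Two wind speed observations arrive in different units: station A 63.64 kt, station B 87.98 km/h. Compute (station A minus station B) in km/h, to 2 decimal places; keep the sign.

station A: 63.64 kt = 117.8613 km/h.
Difference: 117.8613 − 87.9800 = 29.88 km/h.

29.88 km/h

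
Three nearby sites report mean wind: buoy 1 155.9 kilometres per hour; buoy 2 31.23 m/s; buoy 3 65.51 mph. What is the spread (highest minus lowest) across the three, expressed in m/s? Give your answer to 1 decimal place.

buoy 1: 155.9 km/h = 43.306 m/s.
buoy 3: 65.51 mph = 29.286 m/s.
Spread: 43.306 − 29.286 = 14.0 m/s.

14.0 m/s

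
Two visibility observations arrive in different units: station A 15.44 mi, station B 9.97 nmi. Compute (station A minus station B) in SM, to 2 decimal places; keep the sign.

3.97 SM

station B: 9.97 nmi = 11.4733 SM.
Difference: 15.4400 − 11.4733 = 3.97 SM.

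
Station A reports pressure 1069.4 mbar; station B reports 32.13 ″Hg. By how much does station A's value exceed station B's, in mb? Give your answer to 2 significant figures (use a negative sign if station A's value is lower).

station B: 32.13 inHg = 1088.05 mb.
Difference: 1069.40 − 1088.05 = -19 mb.

-19 mb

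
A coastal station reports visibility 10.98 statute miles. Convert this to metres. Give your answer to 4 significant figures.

1 SM = 1609.34 m, so 10.98 × 1609.34 = 17670 m.

17670 m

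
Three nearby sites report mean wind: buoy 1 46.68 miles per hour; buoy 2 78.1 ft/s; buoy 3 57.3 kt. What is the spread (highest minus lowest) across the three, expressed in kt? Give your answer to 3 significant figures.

buoy 1: 46.68 mph = 40.564 kt.
buoy 2: 78.1 ft/s = 46.273 kt.
Spread: 57.300 − 40.564 = 16.7 kt.

16.7 kt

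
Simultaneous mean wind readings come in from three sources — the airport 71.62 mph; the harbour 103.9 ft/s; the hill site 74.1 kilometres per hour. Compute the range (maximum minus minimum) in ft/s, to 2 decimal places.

the airport: 71.62 mph = 105.0427 ft/s.
the hill site: 74.1 km/h = 67.5306 ft/s.
Spread: 105.0427 − 67.5306 = 37.51 ft/s.

37.51 ft/s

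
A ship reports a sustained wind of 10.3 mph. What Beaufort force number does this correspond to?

10.3 mph = 4.6 m/s, which is Beaufort 3 (gentle breeze, 3.4–5.4 m/s).

Beaufort force 3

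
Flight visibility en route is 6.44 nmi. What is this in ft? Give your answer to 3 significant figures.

39100 ft

1 nmi = 6076.12 ft, so 6.44 × 6076.12 = 39100 ft.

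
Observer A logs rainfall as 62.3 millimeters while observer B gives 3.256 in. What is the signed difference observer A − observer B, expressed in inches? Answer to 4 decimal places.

observer A: 62.3 mm = 2.452756 in.
Difference: 2.452756 − 3.256000 = -0.8032 in.

-0.8032 in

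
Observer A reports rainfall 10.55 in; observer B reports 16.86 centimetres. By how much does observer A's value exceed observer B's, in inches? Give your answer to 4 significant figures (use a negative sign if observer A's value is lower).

observer B: 16.86 cm = 6.63780 in.
Difference: 10.55000 − 6.63780 = 3.912 in.

3.912 in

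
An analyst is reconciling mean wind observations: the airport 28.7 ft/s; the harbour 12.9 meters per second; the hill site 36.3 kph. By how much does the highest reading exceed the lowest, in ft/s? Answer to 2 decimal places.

the harbour: 12.9 m/s = 42.3228 ft/s.
the hill site: 36.3 km/h = 33.0818 ft/s.
Spread: 42.3228 − 28.7000 = 13.62 ft/s.

13.62 ft/s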